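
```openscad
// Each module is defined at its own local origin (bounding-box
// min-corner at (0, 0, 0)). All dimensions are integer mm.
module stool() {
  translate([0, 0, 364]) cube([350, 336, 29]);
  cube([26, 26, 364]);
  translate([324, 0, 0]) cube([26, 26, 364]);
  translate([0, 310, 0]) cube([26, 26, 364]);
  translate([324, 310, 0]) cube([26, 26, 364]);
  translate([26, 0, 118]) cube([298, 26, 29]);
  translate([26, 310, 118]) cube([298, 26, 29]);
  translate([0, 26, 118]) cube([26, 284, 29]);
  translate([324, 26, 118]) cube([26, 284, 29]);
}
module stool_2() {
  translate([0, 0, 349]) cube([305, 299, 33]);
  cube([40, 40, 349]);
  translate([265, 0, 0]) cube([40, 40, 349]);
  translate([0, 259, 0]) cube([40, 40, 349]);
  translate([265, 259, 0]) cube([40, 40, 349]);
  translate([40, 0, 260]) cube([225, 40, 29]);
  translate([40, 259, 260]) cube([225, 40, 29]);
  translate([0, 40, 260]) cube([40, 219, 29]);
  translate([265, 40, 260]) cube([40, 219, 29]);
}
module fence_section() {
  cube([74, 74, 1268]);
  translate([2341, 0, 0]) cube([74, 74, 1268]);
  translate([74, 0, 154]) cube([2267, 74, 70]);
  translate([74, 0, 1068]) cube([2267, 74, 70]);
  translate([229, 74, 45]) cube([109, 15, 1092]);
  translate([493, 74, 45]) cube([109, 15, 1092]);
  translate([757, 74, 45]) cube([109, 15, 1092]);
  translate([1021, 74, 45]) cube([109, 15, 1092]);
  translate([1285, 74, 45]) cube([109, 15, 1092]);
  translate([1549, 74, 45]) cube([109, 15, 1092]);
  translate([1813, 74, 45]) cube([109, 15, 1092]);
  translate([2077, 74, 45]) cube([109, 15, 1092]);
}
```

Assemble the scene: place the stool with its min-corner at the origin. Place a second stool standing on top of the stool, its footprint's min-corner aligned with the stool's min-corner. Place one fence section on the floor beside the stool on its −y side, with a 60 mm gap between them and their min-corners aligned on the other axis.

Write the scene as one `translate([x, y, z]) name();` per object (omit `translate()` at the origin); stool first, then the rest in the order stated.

stool();
translate([0, 0, 393]) stool_2();
translate([0, -149, 0]) fence_section();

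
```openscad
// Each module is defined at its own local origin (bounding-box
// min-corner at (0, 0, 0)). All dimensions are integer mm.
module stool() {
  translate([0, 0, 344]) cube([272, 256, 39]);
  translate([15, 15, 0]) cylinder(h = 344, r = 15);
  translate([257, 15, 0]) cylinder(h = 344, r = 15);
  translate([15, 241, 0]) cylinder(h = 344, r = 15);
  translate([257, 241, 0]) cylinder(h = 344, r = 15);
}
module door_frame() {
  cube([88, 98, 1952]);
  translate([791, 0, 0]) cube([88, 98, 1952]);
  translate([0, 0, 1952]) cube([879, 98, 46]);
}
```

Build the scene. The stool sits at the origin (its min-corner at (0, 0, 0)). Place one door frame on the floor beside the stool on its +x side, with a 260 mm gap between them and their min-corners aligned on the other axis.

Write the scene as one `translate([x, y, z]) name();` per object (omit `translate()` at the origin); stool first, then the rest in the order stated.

stool();
translate([532, 0, 0]) door_frame();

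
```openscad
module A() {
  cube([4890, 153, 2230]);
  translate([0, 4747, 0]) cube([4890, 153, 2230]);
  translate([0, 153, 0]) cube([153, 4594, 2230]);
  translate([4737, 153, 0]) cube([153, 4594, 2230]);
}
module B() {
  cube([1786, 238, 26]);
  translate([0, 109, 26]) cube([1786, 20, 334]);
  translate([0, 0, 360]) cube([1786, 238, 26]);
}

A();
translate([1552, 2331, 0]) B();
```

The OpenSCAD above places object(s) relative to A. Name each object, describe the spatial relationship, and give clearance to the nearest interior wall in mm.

Clearances: x = 1399, y = 2178; minimum 1399 mm.

A is a house frame. B is an I-beam. The I-beam sits inside the house frame, centred. The clearance to the nearest interior wall is 1399 mm.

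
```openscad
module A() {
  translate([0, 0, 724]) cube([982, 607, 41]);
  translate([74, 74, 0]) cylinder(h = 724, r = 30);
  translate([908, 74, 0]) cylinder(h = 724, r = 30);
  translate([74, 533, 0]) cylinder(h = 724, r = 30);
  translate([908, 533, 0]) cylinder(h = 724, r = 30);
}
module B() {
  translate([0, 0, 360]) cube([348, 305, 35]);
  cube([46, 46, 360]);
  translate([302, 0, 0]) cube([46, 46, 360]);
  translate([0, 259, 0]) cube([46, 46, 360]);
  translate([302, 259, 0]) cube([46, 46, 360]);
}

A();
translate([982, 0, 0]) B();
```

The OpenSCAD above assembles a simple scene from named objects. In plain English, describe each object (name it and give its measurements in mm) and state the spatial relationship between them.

A is a rectangular dining table. The top is 982×607×41 mm with its upper surface at z = 765 mm. It stands on four round legs of 60 mm diameter, each leg's bounding box inset 44 mm from the nearest pair of top edges, running from the floor to the underside of the top.

B is a four-legged stool. The seat is 348×305 mm, 35 mm thick, top at z = 395 mm. It stands on four square legs, each 46×46 mm in cross-section, from z = 0 to the seat underside, each flush with a corner of the seat.

The stool is against the table's +x side, with their −y faces flush.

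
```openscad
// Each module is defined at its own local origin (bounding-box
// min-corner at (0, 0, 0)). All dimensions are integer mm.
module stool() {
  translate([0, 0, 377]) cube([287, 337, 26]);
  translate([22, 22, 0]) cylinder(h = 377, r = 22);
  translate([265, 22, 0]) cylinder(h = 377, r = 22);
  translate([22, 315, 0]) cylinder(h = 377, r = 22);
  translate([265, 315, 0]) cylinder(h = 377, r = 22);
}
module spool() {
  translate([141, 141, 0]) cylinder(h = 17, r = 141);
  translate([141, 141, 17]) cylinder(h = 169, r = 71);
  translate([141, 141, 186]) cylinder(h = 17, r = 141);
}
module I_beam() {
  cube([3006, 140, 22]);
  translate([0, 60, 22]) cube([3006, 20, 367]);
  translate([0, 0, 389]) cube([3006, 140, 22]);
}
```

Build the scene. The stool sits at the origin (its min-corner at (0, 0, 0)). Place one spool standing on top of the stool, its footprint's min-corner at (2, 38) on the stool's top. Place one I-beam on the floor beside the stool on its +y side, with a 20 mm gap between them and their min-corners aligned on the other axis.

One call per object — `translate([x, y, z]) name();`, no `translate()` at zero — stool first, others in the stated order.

stool();
translate([2, 38, 403]) spool();
translate([0, 357, 0]) I_beam();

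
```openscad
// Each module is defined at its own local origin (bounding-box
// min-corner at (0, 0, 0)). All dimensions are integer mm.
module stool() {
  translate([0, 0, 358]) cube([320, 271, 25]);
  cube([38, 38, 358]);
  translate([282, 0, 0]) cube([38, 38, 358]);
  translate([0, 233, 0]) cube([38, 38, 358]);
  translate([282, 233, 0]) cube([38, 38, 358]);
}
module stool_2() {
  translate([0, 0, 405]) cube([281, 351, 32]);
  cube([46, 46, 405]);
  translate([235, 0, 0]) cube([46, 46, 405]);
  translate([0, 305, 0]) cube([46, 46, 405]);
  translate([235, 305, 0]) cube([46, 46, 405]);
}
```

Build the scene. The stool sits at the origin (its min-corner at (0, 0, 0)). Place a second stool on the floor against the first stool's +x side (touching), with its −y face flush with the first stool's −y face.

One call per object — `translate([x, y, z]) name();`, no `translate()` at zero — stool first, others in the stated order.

stool();
translate([320, 0, 0]) stool_2();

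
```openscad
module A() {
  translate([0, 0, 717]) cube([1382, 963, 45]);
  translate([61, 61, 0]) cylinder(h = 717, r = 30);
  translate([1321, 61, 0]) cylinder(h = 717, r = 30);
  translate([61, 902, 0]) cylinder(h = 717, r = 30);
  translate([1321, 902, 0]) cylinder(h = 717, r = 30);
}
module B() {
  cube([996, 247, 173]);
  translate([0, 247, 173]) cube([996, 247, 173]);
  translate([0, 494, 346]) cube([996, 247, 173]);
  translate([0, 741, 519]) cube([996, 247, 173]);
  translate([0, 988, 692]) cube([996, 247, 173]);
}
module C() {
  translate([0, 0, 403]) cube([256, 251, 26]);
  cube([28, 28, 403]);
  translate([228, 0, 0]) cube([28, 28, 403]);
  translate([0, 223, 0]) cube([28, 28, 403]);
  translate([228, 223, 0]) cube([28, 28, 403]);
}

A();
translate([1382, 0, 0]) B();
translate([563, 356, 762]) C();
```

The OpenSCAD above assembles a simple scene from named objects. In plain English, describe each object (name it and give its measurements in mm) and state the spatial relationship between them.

A is a rectangular dining table. The top is 1382×963×45 mm with its upper surface at z = 762 mm. It stands on four round legs of 60 mm diameter, each leg's bounding box inset 31 mm from the nearest pair of top edges, running from the floor to the underside of the top.

B is a straight staircase of 5 solid steps. Each step is 996 mm wide (x), 247 mm deep (y, the going) and 173 mm tall (the rise). The first step rests on the floor; each subsequent step sits one going further in +y and one rise higher in +z, directly behind and above the previous step with no overlap.

C is a simple wooden stool: a rectangular seat 256 mm (x) by 251 mm (y), 26 mm thick, top face at z = 429 mm, on four square legs, each 28×28 mm in cross-section. The legs rest on z = 0, each flush with a corner of the seat.

The staircase is against the table's +x side, with their −y faces flush. The stool is on top of the table, centred.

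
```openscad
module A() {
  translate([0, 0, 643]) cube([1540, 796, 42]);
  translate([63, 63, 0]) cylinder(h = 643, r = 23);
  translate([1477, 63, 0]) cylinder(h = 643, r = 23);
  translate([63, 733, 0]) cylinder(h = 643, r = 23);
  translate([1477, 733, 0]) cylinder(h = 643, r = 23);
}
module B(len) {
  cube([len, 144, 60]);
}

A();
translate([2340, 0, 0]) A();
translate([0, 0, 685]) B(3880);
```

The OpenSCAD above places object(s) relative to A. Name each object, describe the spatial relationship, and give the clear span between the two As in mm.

A is a table. B is a beam. A beam spans the tops of two tables. The clear span between the two tables is 800 mm.

Second table starts at x = 2340; first ends at x = 1540; clear span = 2340 − 1540 = 800 mm.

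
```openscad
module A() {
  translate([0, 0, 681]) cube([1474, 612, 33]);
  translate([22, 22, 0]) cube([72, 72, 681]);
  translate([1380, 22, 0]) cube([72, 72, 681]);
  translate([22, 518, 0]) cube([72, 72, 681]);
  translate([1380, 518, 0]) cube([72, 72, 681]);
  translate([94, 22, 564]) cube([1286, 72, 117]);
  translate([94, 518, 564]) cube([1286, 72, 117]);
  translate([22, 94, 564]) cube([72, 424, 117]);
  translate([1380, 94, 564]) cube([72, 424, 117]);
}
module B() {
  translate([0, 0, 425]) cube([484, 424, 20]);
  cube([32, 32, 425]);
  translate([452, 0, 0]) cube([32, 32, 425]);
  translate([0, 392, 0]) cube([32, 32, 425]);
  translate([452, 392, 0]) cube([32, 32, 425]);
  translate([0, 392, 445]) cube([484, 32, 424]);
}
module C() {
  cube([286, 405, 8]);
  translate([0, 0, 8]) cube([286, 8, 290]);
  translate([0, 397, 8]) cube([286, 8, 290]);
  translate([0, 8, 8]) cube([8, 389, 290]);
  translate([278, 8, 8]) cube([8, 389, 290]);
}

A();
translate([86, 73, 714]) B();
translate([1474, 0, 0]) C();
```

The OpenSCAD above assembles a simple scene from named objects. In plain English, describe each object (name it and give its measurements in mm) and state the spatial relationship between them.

A is a rectangular dining table. The top is 1474×612×33 mm with its upper surface at z = 714 mm. It stands on four 72×72 mm square legs, each inset 22 mm from the nearest pair of top edges, running from the floor to the underside of the top. Four apron rails, 72 mm thick and 117 mm tall, run between adjacent legs with their top edges flush with the underside of the top and their outer faces flush with the legs' outer faces.

B is a chair: 484×424 mm seat, 20 mm thick, top at z = 445 mm, on four 32 mm square corner legs flush with the seat edges. A 32 mm thick backrest slab spans the full seat width, extending 424 mm above the seat top, its back face flush with the seat's +y edge.

C is an open storage box with external size 286×405×298 mm and wall thickness 8 mm (the base is also 8 mm thick). The base covers the whole footprint; the four walls stand on the base, with the y-facing walls full-width and the x-facing walls fitting between their inner faces.

The chair is on top of the table. The open box is against the table's +x side, with their −y faces flush.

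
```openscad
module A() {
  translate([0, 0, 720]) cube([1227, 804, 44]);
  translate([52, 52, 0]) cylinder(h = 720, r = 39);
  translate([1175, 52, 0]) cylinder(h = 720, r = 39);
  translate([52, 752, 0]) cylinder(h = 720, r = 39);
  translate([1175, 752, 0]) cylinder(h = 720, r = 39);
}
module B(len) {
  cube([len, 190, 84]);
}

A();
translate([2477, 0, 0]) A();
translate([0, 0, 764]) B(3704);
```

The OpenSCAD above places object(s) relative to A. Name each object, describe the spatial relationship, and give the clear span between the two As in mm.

A is a table. B is a beam. A beam spans the tops of two tables. The clear span between the two tables is 1250 mm.

Second table starts at x = 2477; first ends at x = 1227; clear span = 2477 − 1227 = 1250 mm.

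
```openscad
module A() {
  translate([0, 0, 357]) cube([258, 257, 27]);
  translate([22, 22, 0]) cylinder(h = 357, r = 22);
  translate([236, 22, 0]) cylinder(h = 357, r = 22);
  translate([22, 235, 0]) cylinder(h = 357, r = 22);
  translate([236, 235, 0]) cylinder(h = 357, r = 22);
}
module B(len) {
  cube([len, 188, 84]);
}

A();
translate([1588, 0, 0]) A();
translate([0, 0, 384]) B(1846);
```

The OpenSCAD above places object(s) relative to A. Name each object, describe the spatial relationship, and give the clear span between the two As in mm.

Second stool starts at x = 1588; first ends at x = 258; clear span = 1588 − 258 = 1330 mm.

A is a stool. B is a beam. A beam spans the tops of two stools. The clear span between the two stools is 1330 mm.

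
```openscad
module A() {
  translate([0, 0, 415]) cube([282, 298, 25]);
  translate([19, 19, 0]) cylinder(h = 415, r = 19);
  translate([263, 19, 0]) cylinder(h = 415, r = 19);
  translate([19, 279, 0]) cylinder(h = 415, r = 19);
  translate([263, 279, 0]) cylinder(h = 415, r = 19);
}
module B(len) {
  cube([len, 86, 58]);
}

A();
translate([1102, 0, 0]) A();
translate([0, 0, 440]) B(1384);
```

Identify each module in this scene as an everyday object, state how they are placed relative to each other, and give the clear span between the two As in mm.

Second stool starts at x = 1102; first ends at x = 282; clear span = 1102 − 282 = 820 mm.

A is a stool. B is a beam. A beam spans the tops of two stools. The clear span between the two stools is 820 mm.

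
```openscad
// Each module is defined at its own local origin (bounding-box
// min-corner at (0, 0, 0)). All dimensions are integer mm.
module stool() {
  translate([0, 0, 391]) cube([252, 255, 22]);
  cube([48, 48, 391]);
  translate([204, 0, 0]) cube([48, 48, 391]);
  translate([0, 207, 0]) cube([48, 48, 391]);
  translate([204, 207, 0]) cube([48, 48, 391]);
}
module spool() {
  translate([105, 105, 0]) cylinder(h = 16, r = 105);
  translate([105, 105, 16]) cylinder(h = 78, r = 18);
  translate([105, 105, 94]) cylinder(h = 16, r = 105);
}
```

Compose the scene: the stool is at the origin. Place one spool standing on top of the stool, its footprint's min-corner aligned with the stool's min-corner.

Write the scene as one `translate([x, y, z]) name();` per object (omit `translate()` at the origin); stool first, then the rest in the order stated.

stool();
translate([0, 0, 413]) spool();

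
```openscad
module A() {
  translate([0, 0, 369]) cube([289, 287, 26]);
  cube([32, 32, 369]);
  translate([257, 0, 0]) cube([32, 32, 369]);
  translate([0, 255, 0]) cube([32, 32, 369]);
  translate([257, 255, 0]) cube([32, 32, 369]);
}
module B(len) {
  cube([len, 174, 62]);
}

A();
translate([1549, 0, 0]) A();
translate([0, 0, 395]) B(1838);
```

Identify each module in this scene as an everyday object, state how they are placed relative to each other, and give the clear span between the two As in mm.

Second stool starts at x = 1549; first ends at x = 289; clear span = 1549 − 289 = 1260 mm.

A is a stool. B is a beam. A beam spans the tops of two stools. The clear span between the two stools is 1260 mm.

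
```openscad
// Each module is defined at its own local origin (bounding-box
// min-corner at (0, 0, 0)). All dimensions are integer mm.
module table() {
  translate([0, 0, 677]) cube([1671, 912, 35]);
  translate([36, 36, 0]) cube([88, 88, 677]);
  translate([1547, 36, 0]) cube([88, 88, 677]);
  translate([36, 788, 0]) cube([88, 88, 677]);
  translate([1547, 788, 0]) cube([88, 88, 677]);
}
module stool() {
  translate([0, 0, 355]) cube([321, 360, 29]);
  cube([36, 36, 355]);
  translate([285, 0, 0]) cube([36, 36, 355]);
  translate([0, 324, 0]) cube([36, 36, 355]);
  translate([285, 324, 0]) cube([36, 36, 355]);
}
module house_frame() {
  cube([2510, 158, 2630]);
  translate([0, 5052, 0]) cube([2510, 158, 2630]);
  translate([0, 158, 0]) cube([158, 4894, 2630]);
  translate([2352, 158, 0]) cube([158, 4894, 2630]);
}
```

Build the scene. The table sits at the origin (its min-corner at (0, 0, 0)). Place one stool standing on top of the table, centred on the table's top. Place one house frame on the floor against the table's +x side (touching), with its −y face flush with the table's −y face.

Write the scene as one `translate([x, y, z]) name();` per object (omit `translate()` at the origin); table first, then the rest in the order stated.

table();
translate([675, 276, 712]) stool();
translate([1671, 0, 0]) house_frame();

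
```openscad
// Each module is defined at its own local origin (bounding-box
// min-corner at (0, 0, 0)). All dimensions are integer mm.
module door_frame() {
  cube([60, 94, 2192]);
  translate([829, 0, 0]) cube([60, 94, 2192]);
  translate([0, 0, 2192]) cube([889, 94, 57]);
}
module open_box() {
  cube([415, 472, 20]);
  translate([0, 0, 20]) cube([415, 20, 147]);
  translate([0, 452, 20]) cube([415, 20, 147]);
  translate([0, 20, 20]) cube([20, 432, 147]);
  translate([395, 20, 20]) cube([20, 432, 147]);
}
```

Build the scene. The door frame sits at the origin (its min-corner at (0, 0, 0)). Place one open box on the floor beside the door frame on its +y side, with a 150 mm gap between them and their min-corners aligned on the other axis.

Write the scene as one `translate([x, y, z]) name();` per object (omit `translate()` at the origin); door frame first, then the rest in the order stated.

door_frame();
translate([0, 244, 0]) open_box();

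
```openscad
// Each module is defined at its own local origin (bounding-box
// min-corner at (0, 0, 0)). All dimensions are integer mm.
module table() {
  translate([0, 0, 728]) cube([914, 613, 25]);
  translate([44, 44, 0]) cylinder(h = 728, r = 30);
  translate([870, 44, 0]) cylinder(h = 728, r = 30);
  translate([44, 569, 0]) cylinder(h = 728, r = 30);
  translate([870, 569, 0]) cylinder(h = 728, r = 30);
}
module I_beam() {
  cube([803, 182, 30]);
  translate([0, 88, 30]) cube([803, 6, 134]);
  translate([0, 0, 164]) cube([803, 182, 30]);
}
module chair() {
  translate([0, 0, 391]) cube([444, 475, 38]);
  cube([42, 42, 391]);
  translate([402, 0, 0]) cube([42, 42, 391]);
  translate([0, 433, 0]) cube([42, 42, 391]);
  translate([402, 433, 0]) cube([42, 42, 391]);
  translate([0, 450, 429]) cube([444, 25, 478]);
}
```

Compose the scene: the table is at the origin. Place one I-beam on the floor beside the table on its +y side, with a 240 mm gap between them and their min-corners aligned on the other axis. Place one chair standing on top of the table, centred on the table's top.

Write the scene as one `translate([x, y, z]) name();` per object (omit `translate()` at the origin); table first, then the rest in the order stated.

table();
translate([0, 853, 0]) I_beam();
translate([235, 69, 753]) chair();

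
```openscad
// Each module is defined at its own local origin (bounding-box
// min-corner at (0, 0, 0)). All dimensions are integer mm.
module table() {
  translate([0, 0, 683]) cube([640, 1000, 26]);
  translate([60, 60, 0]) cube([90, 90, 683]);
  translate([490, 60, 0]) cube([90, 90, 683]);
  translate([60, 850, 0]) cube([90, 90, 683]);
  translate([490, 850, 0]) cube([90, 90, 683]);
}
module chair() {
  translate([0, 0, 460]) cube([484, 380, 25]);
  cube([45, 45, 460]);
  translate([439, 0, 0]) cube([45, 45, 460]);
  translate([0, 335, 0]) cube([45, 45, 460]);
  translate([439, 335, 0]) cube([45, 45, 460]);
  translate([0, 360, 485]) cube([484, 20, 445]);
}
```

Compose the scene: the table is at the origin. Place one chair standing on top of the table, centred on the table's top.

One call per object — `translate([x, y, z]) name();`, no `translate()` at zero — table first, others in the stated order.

table();
translate([78, 310, 709]) chair();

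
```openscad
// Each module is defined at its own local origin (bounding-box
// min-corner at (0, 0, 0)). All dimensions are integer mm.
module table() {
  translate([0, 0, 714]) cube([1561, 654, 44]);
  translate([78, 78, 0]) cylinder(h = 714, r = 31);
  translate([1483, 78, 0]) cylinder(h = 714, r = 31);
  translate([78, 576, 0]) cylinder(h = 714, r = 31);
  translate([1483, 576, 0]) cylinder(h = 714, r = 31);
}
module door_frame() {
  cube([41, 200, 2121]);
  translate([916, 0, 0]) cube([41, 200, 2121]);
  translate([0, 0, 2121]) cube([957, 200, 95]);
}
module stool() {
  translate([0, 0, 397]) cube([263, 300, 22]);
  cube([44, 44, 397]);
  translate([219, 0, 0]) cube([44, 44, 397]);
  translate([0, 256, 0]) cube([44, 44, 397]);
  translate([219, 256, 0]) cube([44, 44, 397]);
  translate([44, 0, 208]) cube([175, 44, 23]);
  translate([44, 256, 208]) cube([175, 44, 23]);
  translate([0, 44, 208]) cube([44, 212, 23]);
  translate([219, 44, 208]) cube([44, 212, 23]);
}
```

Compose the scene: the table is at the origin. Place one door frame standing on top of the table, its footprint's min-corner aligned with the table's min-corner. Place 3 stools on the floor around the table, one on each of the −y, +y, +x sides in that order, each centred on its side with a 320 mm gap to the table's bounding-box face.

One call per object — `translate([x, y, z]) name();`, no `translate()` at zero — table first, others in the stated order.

table();
translate([0, 0, 758]) door_frame();
translate([649, -620, 0]) stool();
translate([649, 974, 0]) stool();
translate([1881, 177, 0]) stool();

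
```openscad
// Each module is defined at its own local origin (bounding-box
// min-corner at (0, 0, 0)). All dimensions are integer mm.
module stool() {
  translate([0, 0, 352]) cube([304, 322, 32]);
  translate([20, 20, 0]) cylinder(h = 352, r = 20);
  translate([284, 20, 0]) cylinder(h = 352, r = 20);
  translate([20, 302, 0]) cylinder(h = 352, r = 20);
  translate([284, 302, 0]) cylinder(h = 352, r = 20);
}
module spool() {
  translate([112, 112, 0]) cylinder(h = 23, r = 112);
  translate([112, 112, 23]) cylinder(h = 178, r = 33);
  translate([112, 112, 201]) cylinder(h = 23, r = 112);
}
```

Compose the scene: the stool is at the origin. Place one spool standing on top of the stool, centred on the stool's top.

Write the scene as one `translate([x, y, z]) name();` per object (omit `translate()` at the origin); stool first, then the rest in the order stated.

stool();
translate([40, 49, 384]) spool();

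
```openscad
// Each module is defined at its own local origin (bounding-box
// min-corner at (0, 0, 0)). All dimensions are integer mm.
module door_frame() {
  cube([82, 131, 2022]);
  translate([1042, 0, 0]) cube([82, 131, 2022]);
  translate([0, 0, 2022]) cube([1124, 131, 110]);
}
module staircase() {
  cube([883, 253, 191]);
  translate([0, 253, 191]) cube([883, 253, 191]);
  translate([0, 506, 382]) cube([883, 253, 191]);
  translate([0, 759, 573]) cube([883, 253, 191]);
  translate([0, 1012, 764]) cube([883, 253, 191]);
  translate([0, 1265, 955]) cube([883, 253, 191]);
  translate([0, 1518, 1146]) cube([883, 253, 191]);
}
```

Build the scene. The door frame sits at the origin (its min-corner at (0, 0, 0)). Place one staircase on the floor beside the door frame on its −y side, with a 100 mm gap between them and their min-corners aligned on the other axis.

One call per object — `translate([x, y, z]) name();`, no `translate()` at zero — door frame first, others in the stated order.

door_frame();
translate([0, -1871, 0]) staircase();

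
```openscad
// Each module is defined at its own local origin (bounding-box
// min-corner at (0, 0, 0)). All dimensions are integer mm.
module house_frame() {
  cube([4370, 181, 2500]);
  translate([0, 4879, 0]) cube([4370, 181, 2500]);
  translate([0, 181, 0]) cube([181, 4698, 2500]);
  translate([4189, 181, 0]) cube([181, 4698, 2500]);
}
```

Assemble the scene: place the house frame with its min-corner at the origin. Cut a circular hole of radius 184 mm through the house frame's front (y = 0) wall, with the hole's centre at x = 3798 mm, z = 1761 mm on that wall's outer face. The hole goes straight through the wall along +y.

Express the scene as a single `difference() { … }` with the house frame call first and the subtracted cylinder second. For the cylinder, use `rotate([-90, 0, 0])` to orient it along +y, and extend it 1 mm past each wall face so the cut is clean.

difference() {
  house_frame();
  translate([3798, -1, 1761]) rotate([-90, 0, 0]) cylinder(h = 183, r = 184);
}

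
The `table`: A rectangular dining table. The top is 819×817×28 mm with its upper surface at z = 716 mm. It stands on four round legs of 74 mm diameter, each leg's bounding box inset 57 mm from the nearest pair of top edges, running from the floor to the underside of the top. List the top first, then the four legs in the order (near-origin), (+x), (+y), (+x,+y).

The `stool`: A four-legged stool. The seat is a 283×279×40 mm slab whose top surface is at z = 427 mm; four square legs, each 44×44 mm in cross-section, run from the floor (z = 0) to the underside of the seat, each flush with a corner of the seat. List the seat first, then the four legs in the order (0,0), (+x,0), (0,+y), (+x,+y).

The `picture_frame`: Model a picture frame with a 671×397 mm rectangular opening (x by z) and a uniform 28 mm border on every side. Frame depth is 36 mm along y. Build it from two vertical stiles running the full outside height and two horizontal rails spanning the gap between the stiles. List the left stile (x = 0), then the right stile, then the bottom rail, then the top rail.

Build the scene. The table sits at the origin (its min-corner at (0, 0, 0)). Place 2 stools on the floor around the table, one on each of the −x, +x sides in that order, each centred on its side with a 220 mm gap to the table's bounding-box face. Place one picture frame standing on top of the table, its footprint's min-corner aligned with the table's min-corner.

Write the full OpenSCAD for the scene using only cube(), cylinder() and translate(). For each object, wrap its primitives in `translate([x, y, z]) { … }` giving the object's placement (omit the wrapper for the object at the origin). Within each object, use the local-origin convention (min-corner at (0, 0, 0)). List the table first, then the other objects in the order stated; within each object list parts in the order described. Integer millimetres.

translate([0, 0, 688]) cube([819, 817, 28]);
translate([94, 94, 0]) cylinder(h = 688, r = 37);
translate([725, 94, 0]) cylinder(h = 688, r = 37);
translate([94, 723, 0]) cylinder(h = 688, r = 37);
translate([725, 723, 0]) cylinder(h = 688, r = 37);
translate([-503, 269, 0]) {
  translate([0, 0, 387]) cube([283, 279, 40]);
  cube([44, 44, 387]);
  translate([239, 0, 0]) cube([44, 44, 387]);
  translate([0, 235, 0]) cube([44, 44, 387]);
  translate([239, 235, 0]) cube([44, 44, 387]);
}
translate([1039, 269, 0]) {
  translate([0, 0, 387]) cube([283, 279, 40]);
  cube([44, 44, 387]);
  translate([239, 0, 0]) cube([44, 44, 387]);
  translate([0, 235, 0]) cube([44, 44, 387]);
  translate([239, 235, 0]) cube([44, 44, 387]);
}
translate([0, 0, 716]) {
  cube([28, 36, 453]);
  translate([699, 0, 0]) cube([28, 36, 453]);
  translate([28, 0, 0]) cube([671, 36, 28]);
  translate([28, 0, 425]) cube([671, 36, 28]);
}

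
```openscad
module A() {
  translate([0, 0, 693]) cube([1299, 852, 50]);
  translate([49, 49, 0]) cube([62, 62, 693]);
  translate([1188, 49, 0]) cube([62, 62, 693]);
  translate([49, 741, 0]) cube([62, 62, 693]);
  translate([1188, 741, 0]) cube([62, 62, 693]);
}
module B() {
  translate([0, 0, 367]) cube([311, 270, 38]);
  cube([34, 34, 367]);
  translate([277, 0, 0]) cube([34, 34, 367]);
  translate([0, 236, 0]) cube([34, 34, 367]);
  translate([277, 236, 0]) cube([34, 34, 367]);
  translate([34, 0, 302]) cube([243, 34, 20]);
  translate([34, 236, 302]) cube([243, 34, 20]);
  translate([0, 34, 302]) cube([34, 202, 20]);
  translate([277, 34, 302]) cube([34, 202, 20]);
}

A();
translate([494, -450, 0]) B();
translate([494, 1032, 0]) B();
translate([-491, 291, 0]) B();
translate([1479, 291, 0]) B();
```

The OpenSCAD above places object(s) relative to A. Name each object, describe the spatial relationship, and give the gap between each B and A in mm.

A is a table. B is a stool. Four stools sit around the table at the −y, +y, −x, +x sides. The gap between each stool and the table is 180 mm.

Each stool's nearest face is 180 mm from the table's bounding box.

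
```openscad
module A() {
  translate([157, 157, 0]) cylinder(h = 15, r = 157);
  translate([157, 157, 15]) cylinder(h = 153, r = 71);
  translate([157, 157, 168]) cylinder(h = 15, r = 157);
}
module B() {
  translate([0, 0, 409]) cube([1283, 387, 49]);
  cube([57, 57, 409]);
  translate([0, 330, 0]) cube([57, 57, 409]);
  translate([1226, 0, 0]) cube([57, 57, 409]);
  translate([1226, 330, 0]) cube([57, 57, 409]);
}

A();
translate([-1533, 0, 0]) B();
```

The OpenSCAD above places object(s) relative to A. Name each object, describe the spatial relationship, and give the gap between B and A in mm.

A is a spool. B is a bench. The bench is on the floor beside the spool on its −x side. The gap between the bench and the spool is 250 mm.

The bench's nearest face is 250 mm from the spool's −x face.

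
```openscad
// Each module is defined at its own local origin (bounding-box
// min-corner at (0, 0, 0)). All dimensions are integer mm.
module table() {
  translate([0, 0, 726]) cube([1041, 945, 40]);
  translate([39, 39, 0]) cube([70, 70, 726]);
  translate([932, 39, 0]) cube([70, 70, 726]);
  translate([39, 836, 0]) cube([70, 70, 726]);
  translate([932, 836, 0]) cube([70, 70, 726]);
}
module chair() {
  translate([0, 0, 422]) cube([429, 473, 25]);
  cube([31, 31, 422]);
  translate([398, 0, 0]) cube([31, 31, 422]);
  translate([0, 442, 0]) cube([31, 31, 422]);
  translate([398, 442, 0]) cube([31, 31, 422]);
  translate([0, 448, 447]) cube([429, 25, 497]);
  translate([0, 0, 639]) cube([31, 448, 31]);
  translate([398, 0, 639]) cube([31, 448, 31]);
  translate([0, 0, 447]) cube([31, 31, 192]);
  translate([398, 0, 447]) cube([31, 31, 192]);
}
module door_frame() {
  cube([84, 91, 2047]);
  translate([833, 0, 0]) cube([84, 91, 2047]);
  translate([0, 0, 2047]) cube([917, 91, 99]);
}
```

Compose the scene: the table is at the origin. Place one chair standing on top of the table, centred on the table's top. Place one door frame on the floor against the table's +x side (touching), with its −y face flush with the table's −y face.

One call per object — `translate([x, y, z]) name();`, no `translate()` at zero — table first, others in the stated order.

table();
translate([306, 236, 766]) chair();
translate([1041, 0, 0]) door_frame();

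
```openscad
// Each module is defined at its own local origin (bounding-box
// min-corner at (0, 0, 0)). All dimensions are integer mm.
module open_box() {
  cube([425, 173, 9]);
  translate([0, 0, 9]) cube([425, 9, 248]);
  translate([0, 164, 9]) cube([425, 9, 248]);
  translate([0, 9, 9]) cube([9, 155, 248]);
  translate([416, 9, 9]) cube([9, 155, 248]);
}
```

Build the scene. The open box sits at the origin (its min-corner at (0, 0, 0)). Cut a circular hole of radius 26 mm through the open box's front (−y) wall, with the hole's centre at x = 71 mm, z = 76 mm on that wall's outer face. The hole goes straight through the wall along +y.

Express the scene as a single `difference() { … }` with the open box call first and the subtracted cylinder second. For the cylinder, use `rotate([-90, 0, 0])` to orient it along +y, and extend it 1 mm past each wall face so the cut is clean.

difference() {
  open_box();
  translate([71, -1, 76]) rotate([-90, 0, 0]) cylinder(h = 11, r = 26);
}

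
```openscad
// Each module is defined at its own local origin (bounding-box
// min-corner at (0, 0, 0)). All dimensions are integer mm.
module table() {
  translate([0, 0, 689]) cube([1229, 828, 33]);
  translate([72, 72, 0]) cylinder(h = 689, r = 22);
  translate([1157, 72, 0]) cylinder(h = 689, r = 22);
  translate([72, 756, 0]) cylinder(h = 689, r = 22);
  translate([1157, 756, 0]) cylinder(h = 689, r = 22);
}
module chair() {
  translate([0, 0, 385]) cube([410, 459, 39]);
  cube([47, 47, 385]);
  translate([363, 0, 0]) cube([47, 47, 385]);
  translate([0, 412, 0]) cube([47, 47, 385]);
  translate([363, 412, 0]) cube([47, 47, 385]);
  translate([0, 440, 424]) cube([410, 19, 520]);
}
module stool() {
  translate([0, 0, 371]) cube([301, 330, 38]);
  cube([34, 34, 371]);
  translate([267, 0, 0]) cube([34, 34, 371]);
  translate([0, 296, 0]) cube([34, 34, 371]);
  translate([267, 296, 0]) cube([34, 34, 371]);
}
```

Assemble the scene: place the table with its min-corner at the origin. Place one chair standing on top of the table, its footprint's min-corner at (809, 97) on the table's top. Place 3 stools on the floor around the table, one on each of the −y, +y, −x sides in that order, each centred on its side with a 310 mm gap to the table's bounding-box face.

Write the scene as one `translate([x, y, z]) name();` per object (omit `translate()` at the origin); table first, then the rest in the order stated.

table();
translate([809, 97, 722]) chair();
translate([464, -640, 0]) stool();
translate([464, 1138, 0]) stool();
translate([-611, 249, 0]) stool();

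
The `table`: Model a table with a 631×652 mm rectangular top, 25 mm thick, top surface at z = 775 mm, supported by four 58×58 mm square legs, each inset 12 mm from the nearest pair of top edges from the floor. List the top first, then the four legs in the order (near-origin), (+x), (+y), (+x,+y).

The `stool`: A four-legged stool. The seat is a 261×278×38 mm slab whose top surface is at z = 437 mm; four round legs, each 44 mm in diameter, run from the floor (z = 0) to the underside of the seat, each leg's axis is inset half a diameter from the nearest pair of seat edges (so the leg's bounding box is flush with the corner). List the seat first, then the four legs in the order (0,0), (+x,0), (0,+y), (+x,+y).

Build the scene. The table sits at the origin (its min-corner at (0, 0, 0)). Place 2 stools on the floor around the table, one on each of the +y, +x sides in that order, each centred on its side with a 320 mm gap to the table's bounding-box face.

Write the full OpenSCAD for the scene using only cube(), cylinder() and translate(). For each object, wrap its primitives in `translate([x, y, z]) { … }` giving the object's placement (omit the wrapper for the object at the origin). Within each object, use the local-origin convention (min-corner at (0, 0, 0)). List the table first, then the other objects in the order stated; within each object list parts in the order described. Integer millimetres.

translate([0, 0, 750]) cube([631, 652, 25]);
translate([12, 12, 0]) cube([58, 58, 750]);
translate([561, 12, 0]) cube([58, 58, 750]);
translate([12, 582, 0]) cube([58, 58, 750]);
translate([561, 582, 0]) cube([58, 58, 750]);
translate([185, 972, 0]) {
  translate([0, 0, 399]) cube([261, 278, 38]);
  translate([22, 22, 0]) cylinder(h = 399, r = 22);
  translate([239, 22, 0]) cylinder(h = 399, r = 22);
  translate([22, 256, 0]) cylinder(h = 399, r = 22);
  translate([239, 256, 0]) cylinder(h = 399, r = 22);
}
translate([951, 187, 0]) {
  translate([0, 0, 399]) cube([261, 278, 38]);
  translate([22, 22, 0]) cylinder(h = 399, r = 22);
  translate([239, 22, 0]) cylinder(h = 399, r = 22);
  translate([22, 256, 0]) cylinder(h = 399, r = 22);
  translate([239, 256, 0]) cylinder(h = 399, r = 22);
}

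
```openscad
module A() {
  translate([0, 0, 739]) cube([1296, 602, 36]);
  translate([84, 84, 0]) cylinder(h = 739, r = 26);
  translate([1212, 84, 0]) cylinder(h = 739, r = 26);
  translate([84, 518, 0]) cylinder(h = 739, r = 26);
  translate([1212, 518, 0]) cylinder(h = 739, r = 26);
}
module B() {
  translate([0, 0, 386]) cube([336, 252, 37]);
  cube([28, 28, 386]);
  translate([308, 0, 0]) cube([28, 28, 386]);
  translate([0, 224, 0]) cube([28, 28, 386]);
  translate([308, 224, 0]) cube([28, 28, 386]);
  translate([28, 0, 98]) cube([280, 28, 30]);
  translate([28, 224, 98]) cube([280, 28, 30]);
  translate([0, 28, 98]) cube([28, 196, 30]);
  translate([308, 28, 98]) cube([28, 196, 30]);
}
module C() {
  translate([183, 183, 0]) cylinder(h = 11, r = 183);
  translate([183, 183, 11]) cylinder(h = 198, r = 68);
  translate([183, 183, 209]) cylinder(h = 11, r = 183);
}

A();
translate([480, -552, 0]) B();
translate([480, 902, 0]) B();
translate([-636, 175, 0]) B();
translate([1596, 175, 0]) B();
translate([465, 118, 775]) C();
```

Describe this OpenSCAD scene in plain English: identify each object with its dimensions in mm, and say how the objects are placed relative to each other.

A is a rectangular dining table. The top is 1296×602×36 mm with its upper surface at z = 775 mm. It stands on four round legs of 52 mm diameter, each leg's bounding box inset 58 mm from the nearest pair of top edges, running from the floor to the underside of the top.

B is a simple wooden stool: a rectangular seat 336 mm (x) by 252 mm (y), 37 mm thick, top face at z = 423 mm, on four square legs, each 28×28 mm in cross-section. The legs rest on z = 0, each flush with a corner of the seat. Four stretchers, 28 mm wide and 30 mm tall, connect adjacent legs with their undersides at z = 98 mm, each running between the inner faces of the legs it joins and aligned with the legs' outer faces on the other axis.

C is a spool: two coaxial disc flanges of radius 183 mm and thickness 11 mm, joined by a core cylinder of radius 68 mm and height 198 mm. The lower flange rests on z = 0 and the three cylinders share a vertical axis.

Four stools sit around the table at the −y, +y, −x, +x sides. The spool is on top of the table, centred.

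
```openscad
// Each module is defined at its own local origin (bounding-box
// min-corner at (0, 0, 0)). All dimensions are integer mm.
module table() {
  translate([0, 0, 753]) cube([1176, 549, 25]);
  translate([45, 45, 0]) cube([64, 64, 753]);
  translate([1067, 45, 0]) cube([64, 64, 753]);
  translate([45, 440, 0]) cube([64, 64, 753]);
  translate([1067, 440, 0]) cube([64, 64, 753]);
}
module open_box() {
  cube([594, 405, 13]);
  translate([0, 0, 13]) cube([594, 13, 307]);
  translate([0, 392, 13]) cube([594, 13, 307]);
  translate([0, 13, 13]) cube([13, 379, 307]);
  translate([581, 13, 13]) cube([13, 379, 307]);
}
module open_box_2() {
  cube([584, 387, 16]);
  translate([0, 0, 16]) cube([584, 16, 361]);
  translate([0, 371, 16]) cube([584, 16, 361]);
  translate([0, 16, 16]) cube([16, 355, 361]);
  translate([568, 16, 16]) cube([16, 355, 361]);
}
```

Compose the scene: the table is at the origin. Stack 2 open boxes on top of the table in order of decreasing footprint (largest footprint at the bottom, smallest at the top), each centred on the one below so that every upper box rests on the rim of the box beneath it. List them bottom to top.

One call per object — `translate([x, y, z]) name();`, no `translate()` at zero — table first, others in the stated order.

table();
translate([291, 72, 778]) open_box();
translate([296, 81, 1098]) open_box_2();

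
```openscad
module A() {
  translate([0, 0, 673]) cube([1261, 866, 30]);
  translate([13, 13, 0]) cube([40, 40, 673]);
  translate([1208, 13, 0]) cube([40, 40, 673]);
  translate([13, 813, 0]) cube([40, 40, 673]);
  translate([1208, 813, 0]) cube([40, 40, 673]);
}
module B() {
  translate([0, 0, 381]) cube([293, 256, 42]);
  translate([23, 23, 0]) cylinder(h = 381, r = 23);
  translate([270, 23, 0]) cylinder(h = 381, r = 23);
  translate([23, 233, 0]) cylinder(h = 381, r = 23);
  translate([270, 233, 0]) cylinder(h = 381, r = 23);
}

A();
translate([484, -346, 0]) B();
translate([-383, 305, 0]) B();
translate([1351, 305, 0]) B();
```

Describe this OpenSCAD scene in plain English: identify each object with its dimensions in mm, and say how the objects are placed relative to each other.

A is a rectangular dining table. The top is 1261×866×30 mm with its upper surface at z = 703 mm. It stands on four 40×40 mm square legs, each inset 13 mm from the nearest pair of top edges, running from the floor to the underside of the top.

B is a four-legged stool. The seat is a 293×256×42 mm slab whose top surface is at z = 423 mm; four round legs, each 46 mm in diameter, run from the floor (z = 0) to the underside of the seat, each leg's axis is inset half a diameter from the nearest pair of seat edges (so the leg's bounding box is flush with the corner).

Three stools sit around the table at the −y, −x, +x sides.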